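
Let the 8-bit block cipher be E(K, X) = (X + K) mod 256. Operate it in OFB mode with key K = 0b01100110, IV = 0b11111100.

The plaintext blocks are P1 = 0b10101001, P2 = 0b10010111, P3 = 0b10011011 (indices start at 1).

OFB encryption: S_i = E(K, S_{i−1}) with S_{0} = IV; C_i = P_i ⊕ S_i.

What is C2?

C1: S = E(K, 0b11111100) = 0b01100010; 0b10101001 ⊕ 0b01100010 = 0b11001011.
C2: S = E(K, 0b01100010) = 0b11001000; 0b10010111 ⊕ 0b11001000 = 0b01011111.

C2 = 0b01011111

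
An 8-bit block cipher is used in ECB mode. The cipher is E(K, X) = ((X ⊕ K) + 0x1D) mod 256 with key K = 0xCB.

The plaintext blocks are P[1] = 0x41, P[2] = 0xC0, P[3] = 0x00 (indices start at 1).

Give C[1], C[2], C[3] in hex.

C[1] = 0xA7, C[2] = 0x28, C[3] = 0xE8

ECB encryption: C_i = E(K, P_i).
C[1]: E(K, 0x41) = 0xA7.
C[2]: E(K, 0xC0) = 0x28.
C[3]: E(K, 0x00) = 0xE8.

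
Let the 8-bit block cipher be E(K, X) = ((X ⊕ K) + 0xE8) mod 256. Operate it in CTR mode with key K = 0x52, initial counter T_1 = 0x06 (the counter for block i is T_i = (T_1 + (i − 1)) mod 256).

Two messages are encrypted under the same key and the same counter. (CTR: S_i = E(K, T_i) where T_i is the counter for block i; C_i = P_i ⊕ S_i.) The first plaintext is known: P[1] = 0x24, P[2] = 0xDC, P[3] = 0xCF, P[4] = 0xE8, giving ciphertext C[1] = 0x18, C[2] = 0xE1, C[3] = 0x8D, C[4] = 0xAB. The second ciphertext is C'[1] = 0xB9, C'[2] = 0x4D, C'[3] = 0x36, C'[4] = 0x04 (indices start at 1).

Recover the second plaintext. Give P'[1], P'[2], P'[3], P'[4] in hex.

P'[1] = 0x85, P'[2] = 0x70, P'[3] = 0x74, P'[4] = 0x47

In CTR with a reused counter, both messages share the same keystream S_i, so C_i ⊕ C'_i = P_i ⊕ P'_i and thus P'_i = P_i ⊕ C_i ⊕ C'_i.
P'[1]: 0x24 ⊕ 0x18 ⊕ 0xB9 = 0x85.
P'[2]: 0xDC ⊕ 0xE1 ⊕ 0x4D = 0x70.
P'[3]: 0xCF ⊕ 0x8D ⊕ 0x36 = 0x74.
P'[4]: 0xE8 ⊕ 0xAB ⊕ 0x04 = 0x47.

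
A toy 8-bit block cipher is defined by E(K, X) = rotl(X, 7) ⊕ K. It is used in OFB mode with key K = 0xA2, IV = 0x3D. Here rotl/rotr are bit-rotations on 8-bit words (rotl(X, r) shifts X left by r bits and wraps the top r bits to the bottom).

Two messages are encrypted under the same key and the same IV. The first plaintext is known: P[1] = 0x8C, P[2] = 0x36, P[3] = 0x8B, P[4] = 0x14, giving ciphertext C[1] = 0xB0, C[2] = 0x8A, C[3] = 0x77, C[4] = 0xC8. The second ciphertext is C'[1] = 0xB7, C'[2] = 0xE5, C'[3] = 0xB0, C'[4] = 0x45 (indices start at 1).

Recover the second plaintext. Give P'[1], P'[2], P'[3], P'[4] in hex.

In OFB with a reused IV, both messages share the same keystream S_i, so C_i ⊕ C'_i = P_i ⊕ P'_i and thus P'_i = P_i ⊕ C_i ⊕ C'_i.
P'[1]: 0x8C ⊕ 0xB0 ⊕ 0xB7 = 0x8B.
P'[2]: 0x36 ⊕ 0x8A ⊕ 0xE5 = 0x59.
P'[3]: 0x8B ⊕ 0x77 ⊕ 0xB0 = 0x4C.
P'[4]: 0x14 ⊕ 0xC8 ⊕ 0x45 = 0x99.

P'[1] = 0x8B, P'[2] = 0x59, P'[3] = 0x4C, P'[4] = 0x99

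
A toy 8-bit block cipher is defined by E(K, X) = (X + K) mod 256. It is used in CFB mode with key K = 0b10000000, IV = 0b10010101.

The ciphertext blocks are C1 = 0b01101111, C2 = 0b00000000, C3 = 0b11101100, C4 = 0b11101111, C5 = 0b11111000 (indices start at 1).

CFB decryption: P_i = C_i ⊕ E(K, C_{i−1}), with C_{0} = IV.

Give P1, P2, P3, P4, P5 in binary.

P1: E(K, 0b10010101) = 0b00010101; 0b01101111 ⊕ 0b00010101 = 0b01111010.
P2: E(K, 0b01101111) = 0b11101111; 0b00000000 ⊕ 0b11101111 = 0b11101111.
P3: E(K, 0b00000000) = 0b10000000; 0b11101100 ⊕ 0b10000000 = 0b01101100.
P4: E(K, 0b11101100) = 0b01101100; 0b11101111 ⊕ 0b01101100 = 0b10000011.
P5: E(K, 0b11101111) = 0b01101111; 0b11111000 ⊕ 0b01101111 = 0b10010111.

P1 = 0b01111010, P2 = 0b11101111, P3 = 0b01101100, P4 = 0b10000011, P5 = 0b10010111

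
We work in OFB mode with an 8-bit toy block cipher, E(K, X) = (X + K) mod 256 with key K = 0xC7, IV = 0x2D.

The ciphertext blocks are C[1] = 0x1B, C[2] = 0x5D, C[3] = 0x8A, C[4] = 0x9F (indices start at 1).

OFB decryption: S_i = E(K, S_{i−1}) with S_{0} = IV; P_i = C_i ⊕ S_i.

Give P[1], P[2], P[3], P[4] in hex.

P[1] = 0xEF, P[2] = 0xE6, P[3] = 0x08, P[4] = 0xD6

P[1]: S = E(K, 0x2D) = 0xF4; 0x1B ⊕ 0xF4 = 0xEF.
P[2]: S = E(K, 0xF4) = 0xBB; 0x5D ⊕ 0xBB = 0xE6.
P[3]: S = E(K, 0xBB) = 0x82; 0x8A ⊕ 0x82 = 0x08.
P[4]: S = E(K, 0x82) = 0x49; 0x9F ⊕ 0x49 = 0xD6.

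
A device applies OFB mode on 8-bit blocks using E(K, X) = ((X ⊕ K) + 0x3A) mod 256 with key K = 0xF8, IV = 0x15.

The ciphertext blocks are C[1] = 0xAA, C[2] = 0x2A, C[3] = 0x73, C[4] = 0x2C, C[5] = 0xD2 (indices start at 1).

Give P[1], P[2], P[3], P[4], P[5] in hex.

P[1] = 0x8D, P[2] = 0x33, P[3] = 0x68, P[4] = 0x31, P[5] = 0xCD

OFB decryption: S_i = E(K, S_{i−1}) with S_{0} = IV; P_i = C_i ⊕ S_i.
P[1]: S = E(K, 0x15) = 0x27; 0xAA ⊕ 0x27 = 0x8D.
P[2]: S = E(K, 0x27) = 0x19; 0x2A ⊕ 0x19 = 0x33.
P[3]: S = E(K, 0x19) = 0x1B; 0x73 ⊕ 0x1B = 0x68.
P[4]: S = E(K, 0x1B) = 0x1D; 0x2C ⊕ 0x1D = 0x31.
P[5]: S = E(K, 0x1D) = 0x1F; 0xD2 ⊕ 0x1F = 0xCD.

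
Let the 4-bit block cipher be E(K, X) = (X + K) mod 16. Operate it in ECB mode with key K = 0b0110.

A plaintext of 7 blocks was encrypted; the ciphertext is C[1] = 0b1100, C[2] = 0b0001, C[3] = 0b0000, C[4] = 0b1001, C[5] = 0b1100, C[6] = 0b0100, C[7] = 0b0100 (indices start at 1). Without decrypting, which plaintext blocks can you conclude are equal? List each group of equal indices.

ECB encrypts each block independently with the same key, so equal ciphertext blocks imply equal plaintext blocks.
C[1] = C[5] = 0b1100, so P[1] = P[5].
C[6] = C[7] = 0b0100, so P[6] = P[7].

P[1] = P[5]; P[6] = P[7]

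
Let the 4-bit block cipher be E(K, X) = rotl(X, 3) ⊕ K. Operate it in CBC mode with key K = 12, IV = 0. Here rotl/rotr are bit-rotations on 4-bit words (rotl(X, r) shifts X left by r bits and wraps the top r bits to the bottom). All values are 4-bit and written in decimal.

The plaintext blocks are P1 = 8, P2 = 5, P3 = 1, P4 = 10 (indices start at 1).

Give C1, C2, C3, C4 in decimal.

CBC encryption: C_i = E(K, P_i ⊕ C_{i−1}), with C_{0} = IV.
C1: P1 ⊕ 0 = 8; E(K, 8) = 8.
C2: P2 ⊕ 8 = 13; E(K, 13) = 2.
C3: P3 ⊕ 2 = 3; E(K, 3) = 5.
C4: P4 ⊕ 5 = 15; E(K, 15) = 3.

C1 = 8, C2 = 2, C3 = 5, C4 = 3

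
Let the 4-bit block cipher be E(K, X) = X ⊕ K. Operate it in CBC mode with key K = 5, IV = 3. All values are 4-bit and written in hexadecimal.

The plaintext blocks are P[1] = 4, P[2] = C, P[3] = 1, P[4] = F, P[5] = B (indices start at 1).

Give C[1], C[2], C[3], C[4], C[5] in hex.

C[1] = 2, C[2] = B, C[3] = F, C[4] = 5, C[5] = B

CBC encryption: C_i = E(K, P_i ⊕ C_{i−1}), with C_{0} = IV.
C[1]: P[1] ⊕ 3 = 7; E(K, 7) = 2.
C[2]: P[2] ⊕ 2 = E; E(K, E) = B.
C[3]: P[3] ⊕ B = A; E(K, A) = F.
C[4]: P[4] ⊕ F = 0; E(K, 0) = 5.
C[5]: P[5] ⊕ 5 = E; E(K, E) = B.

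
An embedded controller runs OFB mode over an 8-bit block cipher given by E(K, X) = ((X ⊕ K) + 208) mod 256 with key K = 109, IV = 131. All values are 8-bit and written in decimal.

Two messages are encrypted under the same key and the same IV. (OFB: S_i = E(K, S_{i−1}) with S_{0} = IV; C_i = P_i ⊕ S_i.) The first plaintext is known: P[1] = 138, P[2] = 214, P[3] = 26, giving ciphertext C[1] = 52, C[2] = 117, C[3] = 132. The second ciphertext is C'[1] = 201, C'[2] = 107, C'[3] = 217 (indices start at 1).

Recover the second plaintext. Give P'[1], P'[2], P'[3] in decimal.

P'[1] = 119, P'[2] = 200, P'[3] = 71

In OFB with a reused IV, both messages share the same keystream S_i, so C_i ⊕ C'_i = P_i ⊕ P'_i and thus P'_i = P_i ⊕ C_i ⊕ C'_i.
P'[1]: 138 ⊕ 52 ⊕ 201 = 119.
P'[2]: 214 ⊕ 117 ⊕ 107 = 200.
P'[3]: 26 ⊕ 132 ⊕ 217 = 71.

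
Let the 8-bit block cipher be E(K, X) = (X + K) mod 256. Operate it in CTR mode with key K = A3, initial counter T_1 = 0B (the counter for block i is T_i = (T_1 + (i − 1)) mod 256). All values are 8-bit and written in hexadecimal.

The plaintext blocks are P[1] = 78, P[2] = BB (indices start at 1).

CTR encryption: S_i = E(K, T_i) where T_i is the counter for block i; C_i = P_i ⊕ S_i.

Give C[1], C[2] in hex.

C[1]: T = 0B, S = E(K, T) = AE; 78 ⊕ AE = D6.
C[2]: T = 0C, S = E(K, T) = AF; BB ⊕ AF = 14.

C[1] = D6, C[2] = 14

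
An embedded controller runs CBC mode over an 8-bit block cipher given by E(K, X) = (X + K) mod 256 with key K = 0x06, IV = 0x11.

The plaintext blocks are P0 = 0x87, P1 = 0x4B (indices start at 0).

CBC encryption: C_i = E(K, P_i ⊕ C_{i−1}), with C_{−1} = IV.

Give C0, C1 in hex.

C0: P0 ⊕ 0x11 = 0x96; E(K, 0x96) = 0x9C.
C1: P1 ⊕ 0x9C = 0xD7; E(K, 0xD7) = 0xDD.

C0 = 0x9C, C1 = 0xDD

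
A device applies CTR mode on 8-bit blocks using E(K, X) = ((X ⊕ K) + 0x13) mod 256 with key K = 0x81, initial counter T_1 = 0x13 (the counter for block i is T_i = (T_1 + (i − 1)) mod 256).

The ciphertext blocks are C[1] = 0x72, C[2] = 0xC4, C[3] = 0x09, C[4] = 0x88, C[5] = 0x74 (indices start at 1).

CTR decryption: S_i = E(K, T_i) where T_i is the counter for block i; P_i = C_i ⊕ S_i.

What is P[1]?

P[1]: T = 0x13, S = E(K, T) = 0xA5; 0x72 ⊕ 0xA5 = 0xD7.

P[1] = 0xD7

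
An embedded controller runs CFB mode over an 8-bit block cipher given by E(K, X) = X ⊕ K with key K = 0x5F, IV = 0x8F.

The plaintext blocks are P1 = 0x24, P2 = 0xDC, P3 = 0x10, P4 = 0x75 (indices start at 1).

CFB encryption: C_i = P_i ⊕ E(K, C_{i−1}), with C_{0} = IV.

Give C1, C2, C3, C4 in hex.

C1 = 0xF4, C2 = 0x77, C3 = 0x38, C4 = 0x12

C1: E(K, 0x8F) = 0xD0; 0x24 ⊕ 0xD0 = 0xF4.
C2: E(K, 0xF4) = 0xAB; 0xDC ⊕ 0xAB = 0x77.
C3: E(K, 0x77) = 0x28; 0x10 ⊕ 0x28 = 0x38.
C4: E(K, 0x38) = 0x67; 0x75 ⊕ 0x67 = 0x12.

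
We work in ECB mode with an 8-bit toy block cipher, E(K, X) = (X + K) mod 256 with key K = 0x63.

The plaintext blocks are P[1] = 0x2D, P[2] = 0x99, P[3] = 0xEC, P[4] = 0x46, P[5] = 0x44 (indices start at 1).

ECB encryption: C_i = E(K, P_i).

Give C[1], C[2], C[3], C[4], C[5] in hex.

C[1]: E(K, 0x2D) = 0x90.
C[2]: E(K, 0x99) = 0xFC.
C[3]: E(K, 0xEC) = 0x4F.
C[4]: E(K, 0x46) = 0xA9.
C[5]: E(K, 0x44) = 0xA7.

C[1] = 0x90, C[2] = 0xFC, C[3] = 0x4F, C[4] = 0xA9, C[5] = 0xA7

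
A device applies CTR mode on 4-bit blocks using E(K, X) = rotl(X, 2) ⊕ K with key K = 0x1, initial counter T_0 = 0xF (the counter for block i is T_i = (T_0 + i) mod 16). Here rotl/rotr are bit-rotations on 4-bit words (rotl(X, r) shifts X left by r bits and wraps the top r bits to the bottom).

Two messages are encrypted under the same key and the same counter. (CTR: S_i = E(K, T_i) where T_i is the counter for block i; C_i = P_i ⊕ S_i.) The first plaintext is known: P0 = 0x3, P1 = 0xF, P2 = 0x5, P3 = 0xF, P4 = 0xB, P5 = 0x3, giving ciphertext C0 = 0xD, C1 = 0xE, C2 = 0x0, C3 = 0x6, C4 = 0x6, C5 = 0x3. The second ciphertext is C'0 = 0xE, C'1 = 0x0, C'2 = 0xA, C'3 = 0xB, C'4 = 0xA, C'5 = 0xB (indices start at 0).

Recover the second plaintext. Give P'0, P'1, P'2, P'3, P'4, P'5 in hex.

In CTR with a reused counter, both messages share the same keystream S_i, so C_i ⊕ C'_i = P_i ⊕ P'_i and thus P'_i = P_i ⊕ C_i ⊕ C'_i.
P'0: 0x3 ⊕ 0xD ⊕ 0xE = 0x0.
P'1: 0xF ⊕ 0xE ⊕ 0x0 = 0x1.
P'2: 0x5 ⊕ 0x0 ⊕ 0xA = 0xF.
P'3: 0xF ⊕ 0x6 ⊕ 0xB = 0x2.
P'4: 0xB ⊕ 0x6 ⊕ 0xA = 0x7.
P'5: 0x3 ⊕ 0x3 ⊕ 0xB = 0xB.

P'0 = 0x0, P'1 = 0x1, P'2 = 0xF, P'3 = 0x2, P'4 = 0x7, P'5 = 0xB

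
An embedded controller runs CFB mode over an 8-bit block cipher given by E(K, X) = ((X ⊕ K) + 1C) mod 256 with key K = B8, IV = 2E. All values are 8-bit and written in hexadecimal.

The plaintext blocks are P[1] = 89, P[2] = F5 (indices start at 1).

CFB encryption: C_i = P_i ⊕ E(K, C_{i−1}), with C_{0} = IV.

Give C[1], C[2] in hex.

C[1]: E(K, 2E) = B2; 89 ⊕ B2 = 3B.
C[2]: E(K, 3B) = 9F; F5 ⊕ 9F = 6A.

C[1] = 3B, C[2] = 6A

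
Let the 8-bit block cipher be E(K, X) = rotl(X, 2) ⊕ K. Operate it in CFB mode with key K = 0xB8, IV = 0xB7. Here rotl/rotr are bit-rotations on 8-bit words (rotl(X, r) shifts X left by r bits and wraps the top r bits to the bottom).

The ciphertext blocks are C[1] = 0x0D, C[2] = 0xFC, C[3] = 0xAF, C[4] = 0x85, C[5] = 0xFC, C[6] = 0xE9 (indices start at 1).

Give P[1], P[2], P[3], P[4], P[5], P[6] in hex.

CFB decryption: P_i = C_i ⊕ E(K, C_{i−1}), with C_{0} = IV.
P[1]: E(K, 0xB7) = 0x66; 0x0D ⊕ 0x66 = 0x6B.
P[2]: E(K, 0x0D) = 0x8C; 0xFC ⊕ 0x8C = 0x70.
P[3]: E(K, 0xFC) = 0x4B; 0xAF ⊕ 0x4B = 0xE4.
P[4]: E(K, 0xAF) = 0x06; 0x85 ⊕ 0x06 = 0x83.
P[5]: E(K, 0x85) = 0xAE; 0xFC ⊕ 0xAE = 0x52.
P[6]: E(K, 0xFC) = 0x4B; 0xE9 ⊕ 0x4B = 0xA2.

P[1] = 0x6B, P[2] = 0x70, P[3] = 0xE4, P[4] = 0x83, P[5] = 0x52, P[6] = 0xA2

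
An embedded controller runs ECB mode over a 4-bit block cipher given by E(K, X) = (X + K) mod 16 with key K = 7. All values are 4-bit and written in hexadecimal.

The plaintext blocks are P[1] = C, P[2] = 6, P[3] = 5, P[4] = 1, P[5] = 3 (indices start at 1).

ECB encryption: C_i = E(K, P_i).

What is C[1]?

C[1] = 3

C[1]: E(K, C) = 3.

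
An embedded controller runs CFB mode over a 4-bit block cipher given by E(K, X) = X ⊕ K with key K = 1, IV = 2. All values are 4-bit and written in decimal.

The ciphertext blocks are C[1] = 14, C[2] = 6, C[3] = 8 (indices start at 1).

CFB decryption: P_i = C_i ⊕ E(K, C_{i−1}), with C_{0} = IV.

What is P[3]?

P[3]: E(K, 6) = 7; 8 ⊕ 7 = 15.

P[3] = 15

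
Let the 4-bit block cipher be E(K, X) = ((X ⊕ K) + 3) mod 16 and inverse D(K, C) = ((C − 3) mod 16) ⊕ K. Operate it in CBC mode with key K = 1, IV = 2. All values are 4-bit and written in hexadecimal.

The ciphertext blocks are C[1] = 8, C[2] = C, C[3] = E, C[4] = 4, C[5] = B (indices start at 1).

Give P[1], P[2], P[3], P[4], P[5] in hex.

P[1] = 6, P[2] = 0, P[3] = 6, P[4] = E, P[5] = D

CBC decryption: P_i = D(K, C_i) ⊕ C_{i−1}, with C_{0} = IV.
P[1]: D(K, 8) = 4; 4 ⊕ 2 = 6.
P[2]: D(K, C) = 8; 8 ⊕ 8 = 0.
P[3]: D(K, E) = A; A ⊕ C = 6.
P[4]: D(K, 4) = 0; 0 ⊕ E = E.
P[5]: D(K, B) = 9; 9 ⊕ 4 = D.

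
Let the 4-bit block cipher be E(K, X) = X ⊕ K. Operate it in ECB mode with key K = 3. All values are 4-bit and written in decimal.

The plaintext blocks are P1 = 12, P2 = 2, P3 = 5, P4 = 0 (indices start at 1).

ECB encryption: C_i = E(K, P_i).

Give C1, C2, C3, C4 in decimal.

C1 = 15, C2 = 1, C3 = 6, C4 = 3

C1: E(K, 12) = 15.
C2: E(K, 2) = 1.
C3: E(K, 5) = 6.
C4: E(K, 0) = 3.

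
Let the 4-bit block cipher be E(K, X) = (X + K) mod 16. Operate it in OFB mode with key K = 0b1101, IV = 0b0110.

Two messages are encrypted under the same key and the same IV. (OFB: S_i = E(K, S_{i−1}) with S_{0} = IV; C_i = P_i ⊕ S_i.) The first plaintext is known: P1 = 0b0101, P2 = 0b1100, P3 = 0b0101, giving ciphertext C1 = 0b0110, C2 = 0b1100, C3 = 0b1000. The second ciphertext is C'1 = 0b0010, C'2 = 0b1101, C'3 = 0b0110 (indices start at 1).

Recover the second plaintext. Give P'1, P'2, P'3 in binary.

P'1 = 0b0001, P'2 = 0b1101, P'3 = 0b1011

In OFB with a reused IV, both messages share the same keystream S_i, so C_i ⊕ C'_i = P_i ⊕ P'_i and thus P'_i = P_i ⊕ C_i ⊕ C'_i.
P'1: 0b0101 ⊕ 0b0110 ⊕ 0b0010 = 0b0001.
P'2: 0b1100 ⊕ 0b1100 ⊕ 0b1101 = 0b1101.
P'3: 0b0101 ⊕ 0b1000 ⊕ 0b0110 = 0b1011.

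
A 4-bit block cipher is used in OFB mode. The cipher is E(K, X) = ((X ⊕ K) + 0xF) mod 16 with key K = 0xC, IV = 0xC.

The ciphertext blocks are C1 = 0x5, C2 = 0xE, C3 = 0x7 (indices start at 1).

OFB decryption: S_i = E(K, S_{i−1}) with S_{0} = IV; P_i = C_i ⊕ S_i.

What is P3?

P1: S = E(K, 0xC) = 0xF; 0x5 ⊕ 0xF = 0xA.
P2: S = E(K, 0xF) = 0x2; 0xE ⊕ 0x2 = 0xC.
P3: S = E(K, 0x2) = 0xD; 0x7 ⊕ 0xD = 0xA.

P3 = 0xA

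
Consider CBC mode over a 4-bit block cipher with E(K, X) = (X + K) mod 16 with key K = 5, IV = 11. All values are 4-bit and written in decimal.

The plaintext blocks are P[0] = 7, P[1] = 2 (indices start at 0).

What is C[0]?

C[0] = 1

CBC encryption: C_i = E(K, P_i ⊕ C_{i−1}), with C_{−1} = IV.
C[0]: P[0] ⊕ 11 = 12; E(K, 12) = 1.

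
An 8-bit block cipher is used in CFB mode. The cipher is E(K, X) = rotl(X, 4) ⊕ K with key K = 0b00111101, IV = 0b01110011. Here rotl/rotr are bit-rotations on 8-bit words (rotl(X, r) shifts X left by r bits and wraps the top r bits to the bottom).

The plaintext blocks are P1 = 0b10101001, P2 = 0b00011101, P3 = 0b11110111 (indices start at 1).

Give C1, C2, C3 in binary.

CFB encryption: C_i = P_i ⊕ E(K, C_{i−1}), with C_{0} = IV.
C1: E(K, 0b01110011) = 0b00001010; 0b10101001 ⊕ 0b00001010 = 0b10100011.
C2: E(K, 0b10100011) = 0b00000111; 0b00011101 ⊕ 0b00000111 = 0b00011010.
C3: E(K, 0b00011010) = 0b10011100; 0b11110111 ⊕ 0b10011100 = 0b01101011.

C1 = 0b10100011, C2 = 0b00011010, C3 = 0b01101011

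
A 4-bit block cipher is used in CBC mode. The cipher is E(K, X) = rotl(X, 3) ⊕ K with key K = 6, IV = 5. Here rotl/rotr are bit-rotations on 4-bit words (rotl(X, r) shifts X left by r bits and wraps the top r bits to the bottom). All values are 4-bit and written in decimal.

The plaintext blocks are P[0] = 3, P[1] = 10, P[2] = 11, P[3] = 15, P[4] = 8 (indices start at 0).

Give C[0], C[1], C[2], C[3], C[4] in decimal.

C[0] = 5, C[1] = 9, C[2] = 7, C[3] = 2, C[4] = 3

CBC encryption: C_i = E(K, P_i ⊕ C_{i−1}), with C_{−1} = IV.
C[0]: P[0] ⊕ 5 = 6; E(K, 6) = 5.
C[1]: P[1] ⊕ 5 = 15; E(K, 15) = 9.
C[2]: P[2] ⊕ 9 = 2; E(K, 2) = 7.
C[3]: P[3] ⊕ 7 = 8; E(K, 8) = 2.
C[4]: P[4] ⊕ 2 = 10; E(K, 10) = 3.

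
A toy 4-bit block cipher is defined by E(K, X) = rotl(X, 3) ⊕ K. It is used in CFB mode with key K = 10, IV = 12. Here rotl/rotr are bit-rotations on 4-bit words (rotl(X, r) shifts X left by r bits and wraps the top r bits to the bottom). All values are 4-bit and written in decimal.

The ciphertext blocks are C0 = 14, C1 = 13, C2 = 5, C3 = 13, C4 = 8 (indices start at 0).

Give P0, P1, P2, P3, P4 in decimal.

P0 = 2, P1 = 0, P2 = 1, P3 = 13, P4 = 12

CFB decryption: P_i = C_i ⊕ E(K, C_{i−1}), with C_{−1} = IV.
P0: E(K, 12) = 12; 14 ⊕ 12 = 2.
P1: E(K, 14) = 13; 13 ⊕ 13 = 0.
P2: E(K, 13) = 4; 5 ⊕ 4 = 1.
P3: E(K, 5) = 0; 13 ⊕ 0 = 13.
P4: E(K, 13) = 4; 8 ⊕ 4 = 12.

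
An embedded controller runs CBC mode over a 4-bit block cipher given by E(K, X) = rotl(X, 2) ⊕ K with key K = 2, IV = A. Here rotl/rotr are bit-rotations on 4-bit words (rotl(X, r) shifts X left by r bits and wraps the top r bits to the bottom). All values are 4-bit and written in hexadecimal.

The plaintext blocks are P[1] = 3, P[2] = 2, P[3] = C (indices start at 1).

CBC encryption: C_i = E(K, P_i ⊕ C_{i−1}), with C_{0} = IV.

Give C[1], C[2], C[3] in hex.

C[1]: P[1] ⊕ A = 9; E(K, 9) = 4.
C[2]: P[2] ⊕ 4 = 6; E(K, 6) = B.
C[3]: P[3] ⊕ B = 7; E(K, 7) = F.

C[1] = 4, C[2] = B, C[3] = F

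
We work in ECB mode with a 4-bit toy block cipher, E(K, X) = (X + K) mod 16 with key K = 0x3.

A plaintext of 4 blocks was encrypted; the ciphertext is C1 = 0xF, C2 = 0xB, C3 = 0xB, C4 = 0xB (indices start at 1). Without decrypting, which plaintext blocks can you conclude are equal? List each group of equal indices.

ECB encrypts each block independently with the same key, so equal ciphertext blocks imply equal plaintext blocks.
C2 = C3 = C4 = 0xB, so P2 = P3 = P4.

P2 = P3 = P4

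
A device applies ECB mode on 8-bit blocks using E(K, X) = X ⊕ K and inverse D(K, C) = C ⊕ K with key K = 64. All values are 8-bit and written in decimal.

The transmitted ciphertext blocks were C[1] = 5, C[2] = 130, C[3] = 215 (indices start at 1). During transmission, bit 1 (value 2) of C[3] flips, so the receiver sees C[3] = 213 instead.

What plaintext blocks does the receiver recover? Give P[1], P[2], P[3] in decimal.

ECB decryption: P_i = D(K, C_i).
Only C[3] changed, to 213. In ECB, a change in C_i affects only P_i. Decrypting the received ciphertext:
P[1]: D(K, 5) = 69.
P[2]: D(K, 130) = 194.
P[3]: D(K, 213) = 149.
Blocks that differ from the original plaintext: P[3].

P[1] = 69, P[2] = 194, P[3] = 149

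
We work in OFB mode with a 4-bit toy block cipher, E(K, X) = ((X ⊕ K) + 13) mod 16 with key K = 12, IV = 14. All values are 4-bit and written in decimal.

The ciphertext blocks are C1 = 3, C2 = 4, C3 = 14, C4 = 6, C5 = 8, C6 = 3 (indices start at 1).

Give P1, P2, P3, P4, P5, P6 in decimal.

P1 = 12, P2 = 4, P3 = 7, P4 = 4, P5 = 3, P6 = 7

OFB decryption: S_i = E(K, S_{i−1}) with S_{0} = IV; P_i = C_i ⊕ S_i.
P1: S = E(K, 14) = 15; 3 ⊕ 15 = 12.
P2: S = E(K, 15) = 0; 4 ⊕ 0 = 4.
P3: S = E(K, 0) = 9; 14 ⊕ 9 = 7.
P4: S = E(K, 9) = 2; 6 ⊕ 2 = 4.
P5: S = E(K, 2) = 11; 8 ⊕ 11 = 3.
P6: S = E(K, 11) = 4; 3 ⊕ 4 = 7.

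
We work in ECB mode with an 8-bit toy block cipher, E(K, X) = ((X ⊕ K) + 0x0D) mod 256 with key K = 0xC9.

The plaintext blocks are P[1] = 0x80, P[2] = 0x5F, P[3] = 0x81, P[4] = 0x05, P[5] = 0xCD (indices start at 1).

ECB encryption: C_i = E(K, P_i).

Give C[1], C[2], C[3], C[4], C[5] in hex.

C[1]: E(K, 0x80) = 0x56.
C[2]: E(K, 0x5F) = 0xA3.
C[3]: E(K, 0x81) = 0x55.
C[4]: E(K, 0x05) = 0xD9.
C[5]: E(K, 0xCD) = 0x11.

C[1] = 0x56, C[2] = 0xA3, C[3] = 0x55, C[4] = 0xD9, C[5] = 0x11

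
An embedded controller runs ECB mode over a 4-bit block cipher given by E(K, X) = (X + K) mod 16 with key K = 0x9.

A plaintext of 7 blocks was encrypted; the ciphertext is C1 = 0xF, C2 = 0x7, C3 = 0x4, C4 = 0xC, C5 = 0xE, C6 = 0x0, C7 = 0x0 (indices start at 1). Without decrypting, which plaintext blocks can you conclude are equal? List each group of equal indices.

ECB encrypts each block independently with the same key, so equal ciphertext blocks imply equal plaintext blocks.
C6 = C7 = 0x0, so P6 = P7.

P6 = P7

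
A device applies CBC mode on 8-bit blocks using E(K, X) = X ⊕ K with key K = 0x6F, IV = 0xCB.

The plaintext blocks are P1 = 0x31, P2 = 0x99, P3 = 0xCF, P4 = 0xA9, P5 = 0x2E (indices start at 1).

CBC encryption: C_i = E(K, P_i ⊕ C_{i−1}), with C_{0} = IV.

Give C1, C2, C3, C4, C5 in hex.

C1 = 0x95, C2 = 0x63, C3 = 0xC3, C4 = 0x05, C5 = 0x44

C1: P1 ⊕ 0xCB = 0xFA; E(K, 0xFA) = 0x95.
C2: P2 ⊕ 0x95 = 0x0C; E(K, 0x0C) = 0x63.
C3: P3 ⊕ 0x63 = 0xAC; E(K, 0xAC) = 0xC3.
C4: P4 ⊕ 0xC3 = 0x6A; E(K, 0x6A) = 0x05.
C5: P5 ⊕ 0x05 = 0x2B; E(K, 0x2B) = 0x44.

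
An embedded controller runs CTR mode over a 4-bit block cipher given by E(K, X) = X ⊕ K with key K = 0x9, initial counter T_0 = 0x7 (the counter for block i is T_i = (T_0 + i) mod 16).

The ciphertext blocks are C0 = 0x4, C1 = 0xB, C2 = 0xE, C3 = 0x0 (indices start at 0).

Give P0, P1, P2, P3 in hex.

P0 = 0xA, P1 = 0xA, P2 = 0xE, P3 = 0x3

CTR decryption: S_i = E(K, T_i) where T_i is the counter for block i; P_i = C_i ⊕ S_i.
P0: T = 0x7, S = E(K, T) = 0xE; 0x4 ⊕ 0xE = 0xA.
P1: T = 0x8, S = E(K, T) = 0x1; 0xB ⊕ 0x1 = 0xA.
P2: T = 0x9, S = E(K, T) = 0x0; 0xE ⊕ 0x0 = 0xE.
P3: T = 0xA, S = E(K, T) = 0x3; 0x0 ⊕ 0x3 = 0x3.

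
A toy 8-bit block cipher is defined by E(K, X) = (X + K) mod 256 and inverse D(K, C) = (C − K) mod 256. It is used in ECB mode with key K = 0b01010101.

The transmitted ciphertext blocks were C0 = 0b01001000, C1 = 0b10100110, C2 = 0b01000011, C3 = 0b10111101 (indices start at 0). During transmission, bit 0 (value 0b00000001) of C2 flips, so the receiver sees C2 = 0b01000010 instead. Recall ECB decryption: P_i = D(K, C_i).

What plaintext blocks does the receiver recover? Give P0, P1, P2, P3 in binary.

P0 = 0b11110011, P1 = 0b01010001, P2 = 0b11101101, P3 = 0b01101000

Only C2 changed, to 0b01000010. In ECB, a change in C_i affects only P_i. Decrypting the received ciphertext:
P0: D(K, 0b01001000) = 0b11110011.
P1: D(K, 0b10100110) = 0b01010001.
P2: D(K, 0b01000010) = 0b11101101.
P3: D(K, 0b10111101) = 0b01101000.
Blocks that differ from the original plaintext: P2.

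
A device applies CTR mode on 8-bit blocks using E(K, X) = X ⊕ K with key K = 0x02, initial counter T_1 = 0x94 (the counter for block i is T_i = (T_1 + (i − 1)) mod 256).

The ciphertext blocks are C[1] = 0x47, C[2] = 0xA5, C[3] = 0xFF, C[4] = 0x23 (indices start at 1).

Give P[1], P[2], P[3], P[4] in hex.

P[1] = 0xD1, P[2] = 0x32, P[3] = 0x6B, P[4] = 0xB6

CTR decryption: S_i = E(K, T_i) where T_i is the counter for block i; P_i = C_i ⊕ S_i.
P[1]: T = 0x94, S = E(K, T) = 0x96; 0x47 ⊕ 0x96 = 0xD1.
P[2]: T = 0x95, S = E(K, T) = 0x97; 0xA5 ⊕ 0x97 = 0x32.
P[3]: T = 0x96, S = E(K, T) = 0x94; 0xFF ⊕ 0x94 = 0x6B.
P[4]: T = 0x97, S = E(K, T) = 0x95; 0x23 ⊕ 0x95 = 0xB6.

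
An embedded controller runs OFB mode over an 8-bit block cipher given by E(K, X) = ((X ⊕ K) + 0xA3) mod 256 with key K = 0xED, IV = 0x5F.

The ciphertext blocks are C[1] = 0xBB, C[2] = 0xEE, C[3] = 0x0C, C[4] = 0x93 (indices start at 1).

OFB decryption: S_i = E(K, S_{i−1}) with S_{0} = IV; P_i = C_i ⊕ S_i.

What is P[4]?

P[4] = 0xC4

P[1]: S = E(K, 0x5F) = 0x55; 0xBB ⊕ 0x55 = 0xEE.
P[2]: S = E(K, 0x55) = 0x5B; 0xEE ⊕ 0x5B = 0xB5.
P[3]: S = E(K, 0x5B) = 0x59; 0x0C ⊕ 0x59 = 0x55.
P[4]: S = E(K, 0x59) = 0x57; 0x93 ⊕ 0x57 = 0xC4.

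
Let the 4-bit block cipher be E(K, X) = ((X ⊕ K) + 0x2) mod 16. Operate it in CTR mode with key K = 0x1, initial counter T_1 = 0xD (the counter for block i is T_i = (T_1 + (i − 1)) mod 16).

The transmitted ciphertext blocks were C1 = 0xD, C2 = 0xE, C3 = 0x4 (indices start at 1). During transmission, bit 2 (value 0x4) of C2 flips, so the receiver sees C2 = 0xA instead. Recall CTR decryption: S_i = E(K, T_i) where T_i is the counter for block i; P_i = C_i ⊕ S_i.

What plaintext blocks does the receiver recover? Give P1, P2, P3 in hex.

Only C2 changed, to 0xA. In CTR, a change in C_i flips the same bit in P_i only; the keystream is unaffected. Decrypting the received ciphertext:
P1: T = 0xD, S = E(K, T) = 0xE; 0xD ⊕ 0xE = 0x3.
P2: T = 0xE, S = E(K, T) = 0x1; 0xA ⊕ 0x1 = 0xB.
P3: T = 0xF, S = E(K, T) = 0x0; 0x4 ⊕ 0x0 = 0x4.
Blocks that differ from the original plaintext: P2.

P1 = 0x3, P2 = 0xB, P3 = 0x4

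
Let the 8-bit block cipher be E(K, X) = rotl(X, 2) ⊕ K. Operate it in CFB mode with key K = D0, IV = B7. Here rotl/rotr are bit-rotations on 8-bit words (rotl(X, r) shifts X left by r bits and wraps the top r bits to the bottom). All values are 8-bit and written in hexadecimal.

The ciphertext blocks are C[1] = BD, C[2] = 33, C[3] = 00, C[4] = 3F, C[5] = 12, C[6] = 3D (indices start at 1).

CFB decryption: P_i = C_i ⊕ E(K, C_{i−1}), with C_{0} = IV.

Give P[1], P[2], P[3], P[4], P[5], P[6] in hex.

P[1]: E(K, B7) = 0E; BD ⊕ 0E = B3.
P[2]: E(K, BD) = 26; 33 ⊕ 26 = 15.
P[3]: E(K, 33) = 1C; 00 ⊕ 1C = 1C.
P[4]: E(K, 00) = D0; 3F ⊕ D0 = EF.
P[5]: E(K, 3F) = 2C; 12 ⊕ 2C = 3E.
P[6]: E(K, 12) = 98; 3D ⊕ 98 = A5.

P[1] = B3, P[2] = 15, P[3] = 1C, P[4] = EF, P[5] = 3E, P[6] = A5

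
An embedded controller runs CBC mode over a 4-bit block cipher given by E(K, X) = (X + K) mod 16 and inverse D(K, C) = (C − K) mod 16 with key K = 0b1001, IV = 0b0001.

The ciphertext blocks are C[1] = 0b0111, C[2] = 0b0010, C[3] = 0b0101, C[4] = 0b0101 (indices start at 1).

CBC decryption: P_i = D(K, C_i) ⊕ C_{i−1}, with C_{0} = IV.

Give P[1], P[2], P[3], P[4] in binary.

P[1] = 0b1111, P[2] = 0b1110, P[3] = 0b1110, P[4] = 0b1001

P[1]: D(K, 0b0111) = 0b1110; 0b1110 ⊕ 0b0001 = 0b1111.
P[2]: D(K, 0b0010) = 0b1001; 0b1001 ⊕ 0b0111 = 0b1110.
P[3]: D(K, 0b0101) = 0b1100; 0b1100 ⊕ 0b0010 = 0b1110.
P[4]: D(K, 0b0101) = 0b1100; 0b1100 ⊕ 0b0101 = 0b1001.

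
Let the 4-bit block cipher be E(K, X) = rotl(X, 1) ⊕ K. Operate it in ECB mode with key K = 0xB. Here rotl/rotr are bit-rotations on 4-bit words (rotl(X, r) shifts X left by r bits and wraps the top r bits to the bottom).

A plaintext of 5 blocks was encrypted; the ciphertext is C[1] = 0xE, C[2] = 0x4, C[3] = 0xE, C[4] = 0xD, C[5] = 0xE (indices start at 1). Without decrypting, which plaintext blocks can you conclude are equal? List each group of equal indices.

P[1] = P[3] = P[5]

ECB encrypts each block independently with the same key, so equal ciphertext blocks imply equal plaintext blocks.
C[1] = C[3] = C[5] = 0xE, so P[1] = P[3] = P[5].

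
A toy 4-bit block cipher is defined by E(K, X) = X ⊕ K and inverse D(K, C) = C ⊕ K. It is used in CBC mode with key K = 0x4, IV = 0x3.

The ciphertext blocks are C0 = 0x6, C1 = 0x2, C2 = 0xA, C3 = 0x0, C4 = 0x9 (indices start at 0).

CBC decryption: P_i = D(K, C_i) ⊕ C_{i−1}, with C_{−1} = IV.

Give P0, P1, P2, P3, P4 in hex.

P0: D(K, 0x6) = 0x2; 0x2 ⊕ 0x3 = 0x1.
P1: D(K, 0x2) = 0x6; 0x6 ⊕ 0x6 = 0x0.
P2: D(K, 0xA) = 0xE; 0xE ⊕ 0x2 = 0xC.
P3: D(K, 0x0) = 0x4; 0x4 ⊕ 0xA = 0xE.
P4: D(K, 0x9) = 0xD; 0xD ⊕ 0x0 = 0xD.

P0 = 0x1, P1 = 0x0, P2 = 0xC, P3 = 0xE, P4 = 0xD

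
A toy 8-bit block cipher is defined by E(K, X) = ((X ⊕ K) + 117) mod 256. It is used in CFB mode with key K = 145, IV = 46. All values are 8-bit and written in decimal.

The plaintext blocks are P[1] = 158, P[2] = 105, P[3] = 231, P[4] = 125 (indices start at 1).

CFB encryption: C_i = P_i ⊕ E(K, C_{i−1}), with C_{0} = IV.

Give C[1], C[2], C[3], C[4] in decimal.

C[1]: E(K, 46) = 52; 158 ⊕ 52 = 170.
C[2]: E(K, 170) = 176; 105 ⊕ 176 = 217.
C[3]: E(K, 217) = 189; 231 ⊕ 189 = 90.
C[4]: E(K, 90) = 64; 125 ⊕ 64 = 61.

C[1] = 170, C[2] = 217, C[3] = 90, C[4] = 61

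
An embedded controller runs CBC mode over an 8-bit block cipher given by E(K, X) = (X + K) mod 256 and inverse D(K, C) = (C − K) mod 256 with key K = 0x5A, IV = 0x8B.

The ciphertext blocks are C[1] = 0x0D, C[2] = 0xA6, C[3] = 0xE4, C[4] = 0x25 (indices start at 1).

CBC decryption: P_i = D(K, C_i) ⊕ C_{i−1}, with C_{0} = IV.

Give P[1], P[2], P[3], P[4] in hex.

P[1]: D(K, 0x0D) = 0xB3; 0xB3 ⊕ 0x8B = 0x38.
P[2]: D(K, 0xA6) = 0x4C; 0x4C ⊕ 0x0D = 0x41.
P[3]: D(K, 0xE4) = 0x8A; 0x8A ⊕ 0xA6 = 0x2C.
P[4]: D(K, 0x25) = 0xCB; 0xCB ⊕ 0xE4 = 0x2F.

P[1] = 0x38, P[2] = 0x41, P[3] = 0x2C, P[4] = 0x2F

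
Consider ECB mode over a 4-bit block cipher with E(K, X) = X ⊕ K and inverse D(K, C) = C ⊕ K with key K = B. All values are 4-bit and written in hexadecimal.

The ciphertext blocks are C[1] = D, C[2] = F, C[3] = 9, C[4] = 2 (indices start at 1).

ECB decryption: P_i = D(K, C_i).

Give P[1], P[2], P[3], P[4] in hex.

P[1] = 6, P[2] = 4, P[3] = 2, P[4] = 9

P[1]: D(K, D) = 6.
P[2]: D(K, F) = 4.
P[3]: D(K, 9) = 2.
P[4]: D(K, 2) = 9.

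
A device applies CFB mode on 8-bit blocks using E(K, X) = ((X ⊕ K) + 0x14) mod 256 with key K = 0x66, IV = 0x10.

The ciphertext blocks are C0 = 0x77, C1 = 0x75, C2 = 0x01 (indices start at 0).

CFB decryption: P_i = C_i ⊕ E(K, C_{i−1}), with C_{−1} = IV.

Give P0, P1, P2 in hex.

P0 = 0xFD, P1 = 0x50, P2 = 0x26

P0: E(K, 0x10) = 0x8A; 0x77 ⊕ 0x8A = 0xFD.
P1: E(K, 0x77) = 0x25; 0x75 ⊕ 0x25 = 0x50.
P2: E(K, 0x75) = 0x27; 0x01 ⊕ 0x27 = 0x26.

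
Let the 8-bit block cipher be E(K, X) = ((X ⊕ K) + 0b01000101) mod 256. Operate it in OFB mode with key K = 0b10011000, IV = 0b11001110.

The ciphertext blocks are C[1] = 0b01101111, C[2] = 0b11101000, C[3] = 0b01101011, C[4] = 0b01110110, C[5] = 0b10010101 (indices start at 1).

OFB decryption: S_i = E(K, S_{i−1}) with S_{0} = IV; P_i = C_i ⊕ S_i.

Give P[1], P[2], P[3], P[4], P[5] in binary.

P[1]: S = E(K, 0b11001110) = 0b10011011; 0b01101111 ⊕ 0b10011011 = 0b11110100.
P[2]: S = E(K, 0b10011011) = 0b01001000; 0b11101000 ⊕ 0b01001000 = 0b10100000.
P[3]: S = E(K, 0b01001000) = 0b00010101; 0b01101011 ⊕ 0b00010101 = 0b01111110.
P[4]: S = E(K, 0b00010101) = 0b11010010; 0b01110110 ⊕ 0b11010010 = 0b10100100.
P[5]: S = E(K, 0b11010010) = 0b10001111; 0b10010101 ⊕ 0b10001111 = 0b00011010.

P[1] = 0b11110100, P[2] = 0b10100000, P[3] = 0b01111110, P[4] = 0b10100100, P[5] = 0b00011010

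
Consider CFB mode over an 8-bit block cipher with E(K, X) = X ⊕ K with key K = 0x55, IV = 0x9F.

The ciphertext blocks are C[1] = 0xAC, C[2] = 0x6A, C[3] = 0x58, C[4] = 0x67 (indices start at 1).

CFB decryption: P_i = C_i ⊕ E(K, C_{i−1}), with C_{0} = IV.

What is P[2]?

P[2]: E(K, 0xAC) = 0xF9; 0x6A ⊕ 0xF9 = 0x93.

P[2] = 0x93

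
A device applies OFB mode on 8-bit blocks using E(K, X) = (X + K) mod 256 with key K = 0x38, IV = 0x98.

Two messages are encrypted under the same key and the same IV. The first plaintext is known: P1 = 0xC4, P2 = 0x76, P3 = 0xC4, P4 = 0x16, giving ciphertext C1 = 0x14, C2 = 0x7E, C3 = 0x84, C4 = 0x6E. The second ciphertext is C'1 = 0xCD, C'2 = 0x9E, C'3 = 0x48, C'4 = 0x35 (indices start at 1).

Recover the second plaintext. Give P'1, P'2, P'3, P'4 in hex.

In OFB with a reused IV, both messages share the same keystream S_i, so C_i ⊕ C'_i = P_i ⊕ P'_i and thus P'_i = P_i ⊕ C_i ⊕ C'_i.
P'1: 0xC4 ⊕ 0x14 ⊕ 0xCD = 0x1D.
P'2: 0x76 ⊕ 0x7E ⊕ 0x9E = 0x96.
P'3: 0xC4 ⊕ 0x84 ⊕ 0x48 = 0x08.
P'4: 0x16 ⊕ 0x6E ⊕ 0x35 = 0x4D.

P'1 = 0x1D, P'2 = 0x96, P'3 = 0x08, P'4 = 0x4D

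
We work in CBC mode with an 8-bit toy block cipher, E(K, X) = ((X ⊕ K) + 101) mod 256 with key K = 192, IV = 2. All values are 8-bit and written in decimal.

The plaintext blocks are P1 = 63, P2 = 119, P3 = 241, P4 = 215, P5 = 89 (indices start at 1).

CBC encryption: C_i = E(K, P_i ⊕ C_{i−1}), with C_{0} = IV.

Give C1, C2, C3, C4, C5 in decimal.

C1 = 98, C2 = 58, C3 = 112, C4 = 204, C5 = 186

C1: P1 ⊕ 2 = 61; E(K, 61) = 98.
C2: P2 ⊕ 98 = 21; E(K, 21) = 58.
C3: P3 ⊕ 58 = 203; E(K, 203) = 112.
C4: P4 ⊕ 112 = 167; E(K, 167) = 204.
C5: P5 ⊕ 204 = 149; E(K, 149) = 186.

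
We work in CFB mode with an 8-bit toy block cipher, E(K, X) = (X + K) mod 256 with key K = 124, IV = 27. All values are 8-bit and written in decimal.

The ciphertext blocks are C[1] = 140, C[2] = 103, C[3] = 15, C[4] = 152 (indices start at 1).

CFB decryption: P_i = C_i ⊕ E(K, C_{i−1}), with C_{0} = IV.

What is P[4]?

P[4]: E(K, 15) = 139; 152 ⊕ 139 = 19.

P[4] = 19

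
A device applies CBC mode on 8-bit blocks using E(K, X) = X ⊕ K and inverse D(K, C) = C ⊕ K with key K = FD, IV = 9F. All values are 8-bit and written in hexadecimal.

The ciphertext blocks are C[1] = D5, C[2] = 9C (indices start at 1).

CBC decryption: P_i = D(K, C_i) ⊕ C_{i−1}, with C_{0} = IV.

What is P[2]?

P[2]: D(K, 9C) = 61; 61 ⊕ D5 = B4.

P[2] = B4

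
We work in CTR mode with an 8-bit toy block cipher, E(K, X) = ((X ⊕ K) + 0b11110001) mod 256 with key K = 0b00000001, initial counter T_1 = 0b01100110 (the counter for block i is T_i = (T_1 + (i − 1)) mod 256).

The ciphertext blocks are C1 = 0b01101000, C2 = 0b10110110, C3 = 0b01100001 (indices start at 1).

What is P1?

CTR decryption: S_i = E(K, T_i) where T_i is the counter for block i; P_i = C_i ⊕ S_i.
P1: T = 0b01100110, S = E(K, T) = 0b01011000; 0b01101000 ⊕ 0b01011000 = 0b00110000.

P1 = 0b00110000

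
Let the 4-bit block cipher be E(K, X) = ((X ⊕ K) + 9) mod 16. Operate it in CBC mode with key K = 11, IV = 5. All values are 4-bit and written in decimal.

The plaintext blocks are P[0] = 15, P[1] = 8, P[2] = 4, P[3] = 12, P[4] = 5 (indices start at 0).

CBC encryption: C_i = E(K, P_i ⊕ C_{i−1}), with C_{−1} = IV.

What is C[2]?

C[0]: P[0] ⊕ 5 = 10; E(K, 10) = 10.
C[1]: P[1] ⊕ 10 = 2; E(K, 2) = 2.
C[2]: P[2] ⊕ 2 = 6; E(K, 6) = 6.

C[2] = 6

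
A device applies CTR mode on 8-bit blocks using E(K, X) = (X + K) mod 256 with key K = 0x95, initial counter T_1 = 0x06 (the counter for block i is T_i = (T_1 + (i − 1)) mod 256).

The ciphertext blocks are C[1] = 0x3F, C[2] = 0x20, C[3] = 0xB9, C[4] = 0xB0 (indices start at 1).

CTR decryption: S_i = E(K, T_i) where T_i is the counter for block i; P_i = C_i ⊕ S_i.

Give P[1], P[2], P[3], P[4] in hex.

P[1] = 0xA4, P[2] = 0xBC, P[3] = 0x24, P[4] = 0x2E

P[1]: T = 0x06, S = E(K, T) = 0x9B; 0x3F ⊕ 0x9B = 0xA4.
P[2]: T = 0x07, S = E(K, T) = 0x9C; 0x20 ⊕ 0x9C = 0xBC.
P[3]: T = 0x08, S = E(K, T) = 0x9D; 0xB9 ⊕ 0x9D = 0x24.
P[4]: T = 0x09, S = E(K, T) = 0x9E; 0xB0 ⊕ 0x9E = 0x2E.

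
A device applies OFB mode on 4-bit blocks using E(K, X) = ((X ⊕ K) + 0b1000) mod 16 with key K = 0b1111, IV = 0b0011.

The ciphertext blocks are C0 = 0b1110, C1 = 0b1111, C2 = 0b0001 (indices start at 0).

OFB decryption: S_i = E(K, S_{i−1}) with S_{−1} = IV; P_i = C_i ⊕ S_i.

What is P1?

P0: S = E(K, 0b0011) = 0b0100; 0b1110 ⊕ 0b0100 = 0b1010.
P1: S = E(K, 0b0100) = 0b0011; 0b1111 ⊕ 0b0011 = 0b1100.

P1 = 0b1100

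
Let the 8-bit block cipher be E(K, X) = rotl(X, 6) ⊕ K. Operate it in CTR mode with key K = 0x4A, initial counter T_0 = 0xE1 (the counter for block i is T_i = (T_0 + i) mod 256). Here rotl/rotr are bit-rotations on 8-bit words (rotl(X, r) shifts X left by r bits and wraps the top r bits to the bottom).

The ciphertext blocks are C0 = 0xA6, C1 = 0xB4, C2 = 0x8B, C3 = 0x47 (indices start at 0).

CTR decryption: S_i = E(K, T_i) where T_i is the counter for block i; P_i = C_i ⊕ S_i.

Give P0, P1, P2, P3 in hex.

P0 = 0x94, P1 = 0x46, P2 = 0x39, P3 = 0x34

P0: T = 0xE1, S = E(K, T) = 0x32; 0xA6 ⊕ 0x32 = 0x94.
P1: T = 0xE2, S = E(K, T) = 0xF2; 0xB4 ⊕ 0xF2 = 0x46.
P2: T = 0xE3, S = E(K, T) = 0xB2; 0x8B ⊕ 0xB2 = 0x39.
P3: T = 0xE4, S = E(K, T) = 0x73; 0x47 ⊕ 0x73 = 0x34.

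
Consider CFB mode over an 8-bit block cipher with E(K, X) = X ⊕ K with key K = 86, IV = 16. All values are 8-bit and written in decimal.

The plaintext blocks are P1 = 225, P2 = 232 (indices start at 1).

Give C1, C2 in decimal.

C1 = 167, C2 = 25

CFB encryption: C_i = P_i ⊕ E(K, C_{i−1}), with C_{0} = IV.
C1: E(K, 16) = 70; 225 ⊕ 70 = 167.
C2: E(K, 167) = 241; 232 ⊕ 241 = 25.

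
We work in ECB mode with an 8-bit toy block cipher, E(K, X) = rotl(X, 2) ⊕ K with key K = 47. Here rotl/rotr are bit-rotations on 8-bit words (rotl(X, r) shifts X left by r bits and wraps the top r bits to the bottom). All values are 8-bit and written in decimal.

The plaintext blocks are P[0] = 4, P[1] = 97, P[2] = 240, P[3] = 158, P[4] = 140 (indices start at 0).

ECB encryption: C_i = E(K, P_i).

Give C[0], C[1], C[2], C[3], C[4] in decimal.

C[0]: E(K, 4) = 63.
C[1]: E(K, 97) = 170.
C[2]: E(K, 240) = 236.
C[3]: E(K, 158) = 85.
C[4]: E(K, 140) = 29.

C[0] = 63, C[1] = 170, C[2] = 236, C[3] = 85, C[4] = 29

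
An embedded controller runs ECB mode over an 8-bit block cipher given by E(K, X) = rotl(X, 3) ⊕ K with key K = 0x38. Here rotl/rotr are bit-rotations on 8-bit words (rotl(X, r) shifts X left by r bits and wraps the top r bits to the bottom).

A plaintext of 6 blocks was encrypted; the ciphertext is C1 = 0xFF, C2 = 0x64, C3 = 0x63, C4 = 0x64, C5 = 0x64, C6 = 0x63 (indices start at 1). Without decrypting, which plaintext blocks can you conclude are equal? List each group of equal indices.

P2 = P4 = P5; P3 = P6

ECB encrypts each block independently with the same key, so equal ciphertext blocks imply equal plaintext blocks.
C2 = C4 = C5 = 0x64, so P2 = P4 = P5.
C3 = C6 = 0x63, so P3 = P6.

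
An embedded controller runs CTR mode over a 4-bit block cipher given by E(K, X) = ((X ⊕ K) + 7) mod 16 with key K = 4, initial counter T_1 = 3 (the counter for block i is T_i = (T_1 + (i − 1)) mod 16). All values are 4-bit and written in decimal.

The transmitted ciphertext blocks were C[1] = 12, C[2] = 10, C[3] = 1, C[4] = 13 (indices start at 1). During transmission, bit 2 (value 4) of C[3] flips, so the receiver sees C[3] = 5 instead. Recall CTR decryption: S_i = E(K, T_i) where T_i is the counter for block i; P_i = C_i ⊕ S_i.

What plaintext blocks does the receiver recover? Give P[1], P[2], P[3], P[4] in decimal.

P[1] = 2, P[2] = 13, P[3] = 13, P[4] = 4

Only C[3] changed, to 5. In CTR, a change in C_i flips the same bit in P_i only; the keystream is unaffected. Decrypting the received ciphertext:
P[1]: T = 3, S = E(K, T) = 14; 12 ⊕ 14 = 2.
P[2]: T = 4, S = E(K, T) = 7; 10 ⊕ 7 = 13.
P[3]: T = 5, S = E(K, T) = 8; 5 ⊕ 8 = 13.
P[4]: T = 6, S = E(K, T) = 9; 13 ⊕ 9 = 4.
Blocks that differ from the original plaintext: P[3].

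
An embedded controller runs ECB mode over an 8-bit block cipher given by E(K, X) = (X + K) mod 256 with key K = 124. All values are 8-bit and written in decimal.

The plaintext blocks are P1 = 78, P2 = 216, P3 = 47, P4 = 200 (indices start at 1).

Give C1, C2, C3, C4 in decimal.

C1 = 202, C2 = 84, C3 = 171, C4 = 68

ECB encryption: C_i = E(K, P_i).
C1: E(K, 78) = 202.
C2: E(K, 216) = 84.
C3: E(K, 47) = 171.
C4: E(K, 200) = 68.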